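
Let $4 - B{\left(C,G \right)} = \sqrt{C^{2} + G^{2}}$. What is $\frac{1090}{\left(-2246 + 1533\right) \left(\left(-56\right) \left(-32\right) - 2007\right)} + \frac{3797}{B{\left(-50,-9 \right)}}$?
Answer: $- \frac{465089722}{78640335} - \frac{3797 \sqrt{2581}}{2565} \approx -81.119$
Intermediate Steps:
$B{\left(C,G \right)} = 4 - \sqrt{C^{2} + G^{2}}$
$\frac{1090}{\left(-2246 + 1533\right) \left(\left(-56\right) \left(-32\right) - 2007\right)} + \frac{3797}{B{\left(-50,-9 \right)}} = \frac{1090}{\left(-2246 + 1533\right) \left(\left(-56\right) \left(-32\right) - 2007\right)} + \frac{3797}{4 - \sqrt{\left(-50\right)^{2} + \left(-9\right)^{2}}} = \frac{1090}{\left(-713\right) \left(1792 - 2007\right)} + \frac{3797}{4 - \sqrt{2500 + 81}} = \frac{1090}{\left(-713\right) \left(-215\right)} + \frac{3797}{4 - \sqrt{2581}} = \frac{1090}{153295} + \frac{3797}{4 - \sqrt{2581}} = 1090 \cdot \frac{1}{153295} + \frac{3797}{4 - \sqrt{2581}} = \frac{218}{30659} + \frac{3797}{4 - \sqrt{2581}}$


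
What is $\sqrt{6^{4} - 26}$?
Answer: $\sqrt{1270} \approx 35.637$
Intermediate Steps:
$\sqrt{6^{4} - 26} = \sqrt{1296 - 26} = \sqrt{1270}$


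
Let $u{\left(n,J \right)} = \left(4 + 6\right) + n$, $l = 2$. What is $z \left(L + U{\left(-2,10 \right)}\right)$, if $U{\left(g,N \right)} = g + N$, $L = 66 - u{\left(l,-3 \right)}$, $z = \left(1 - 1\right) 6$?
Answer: $0$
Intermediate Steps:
$z = 0$ ($z = 0 \cdot 6 = 0$)
$u{\left(n,J \right)} = 10 + n$
$L = 54$ ($L = 66 - \left(10 + 2\right) = 66 - 12 = 54$)
$U{\left(g,N \right)} = N + g$
$z \left(L + U{\left(-2,10 \right)}\right) = 0 \left(54 + \left(10 - 2\right)\right) = 0 \left(54 + 8\right) = 0 \cdot 62 = 0$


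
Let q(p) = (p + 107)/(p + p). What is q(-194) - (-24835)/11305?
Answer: 2123903/877268 ≈ 2.4210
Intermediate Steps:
q(p) = (107 + p)/(2*p) (q(p) = (107 + p)/((2*p)) = (107 + p)*(1/(2*p)) = (107 + p)/(2*p))
q(-194) - (-24835)/11305 = (½)*(107 - 194)/(-194) - (-24835)/11305 = (½)*(-1/194)*(-87) - (-24835)/11305 = 87/388 - 1*(-4967/2261) = 87/388 + 4967/2261 = 2123903/877268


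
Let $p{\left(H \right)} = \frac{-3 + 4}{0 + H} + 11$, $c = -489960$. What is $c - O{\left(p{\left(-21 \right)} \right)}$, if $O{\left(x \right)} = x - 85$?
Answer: $- \frac{10287605}{21} \approx -4.8989 \cdot 10^{5}$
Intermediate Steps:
$p{\left(H \right)} = 11 + \frac{1}{H}$ ($p{\left(H \right)} = 1 \frac{1}{H} + 11 = \frac{1}{H} + 11 = 11 + \frac{1}{H}$)
$O{\left(x \right)} = -85 + x$
$c - O{\left(p{\left(-21 \right)} \right)} = -489960 - \left(-85 + \left(11 + \frac{1}{-21}\right)\right) = -489960 - \left(-85 + \left(11 - \frac{1}{21}\right)\right) = -489960 - \left(-85 + \frac{230}{21}\right) = -489960 - - \frac{1555}{21} = -489960 + \frac{1555}{21} = - \frac{10287605}{21}$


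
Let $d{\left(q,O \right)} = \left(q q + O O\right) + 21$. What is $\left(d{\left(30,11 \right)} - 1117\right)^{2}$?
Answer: $5625$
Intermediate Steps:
$d{\left(q,O \right)} = 21 + O^{2} + q^{2}$ ($d{\left(q,O \right)} = \left(q^{2} + O^{2}\right) + 21 = \left(O^{2} + q^{2}\right) + 21 = 21 + O^{2} + q^{2}$)
$\left(d{\left(30,11 \right)} - 1117\right)^{2} = \left(\left(21 + 11^{2} + 30^{2}\right) - 1117\right)^{2} = \left(\left(21 + 121 + 900\right) - 1117\right)^{2} = \left(1042 - 1117\right)^{2} = \left(-75\right)^{2} = 5625$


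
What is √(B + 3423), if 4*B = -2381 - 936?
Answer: 5*√415/2 ≈ 50.929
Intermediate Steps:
B = -3317/4 (B = (-2381 - 936)/4 = (¼)*(-3317) = -3317/4 ≈ -829.25)
√(B + 3423) = √(-3317/4 + 3423) = √(10375/4) = 5*√415/2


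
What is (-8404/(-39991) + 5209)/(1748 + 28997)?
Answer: 208321523/1229523295 ≈ 0.16943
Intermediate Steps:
(-8404/(-39991) + 5209)/(1748 + 28997) = (-8404*(-1/39991) + 5209)/30745 = (8404/39991 + 5209)*(1/30745) = (208321523/39991)*(1/30745) = 208321523/1229523295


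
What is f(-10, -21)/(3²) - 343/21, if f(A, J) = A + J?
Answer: -178/9 ≈ -19.778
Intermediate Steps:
f(-10, -21)/(3²) - 343/21 = (-10 - 21)/(3²) - 343/21 = -31/9 - 343*1/21 = -31*⅑ - 49/3 = -31/9 - 49/3 = -178/9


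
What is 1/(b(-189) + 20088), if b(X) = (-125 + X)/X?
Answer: 189/3796946 ≈ 4.9777e-5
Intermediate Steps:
b(X) = (-125 + X)/X
1/(b(-189) + 20088) = 1/((-125 - 189)/(-189) + 20088) = 1/(-1/189*(-314) + 20088) = 1/(314/189 + 20088) = 1/(3796946/189) = 189/3796946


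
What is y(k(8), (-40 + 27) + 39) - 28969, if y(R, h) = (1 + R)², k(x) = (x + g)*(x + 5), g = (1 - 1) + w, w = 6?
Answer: 4520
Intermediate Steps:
g = 6 (g = (1 - 1) + 6 = 0 + 6 = 6)
k(x) = (5 + x)*(6 + x) (k(x) = (x + 6)*(x + 5) = (6 + x)*(5 + x) = (5 + x)*(6 + x))
y(k(8), (-40 + 27) + 39) - 28969 = (1 + (30 + 8² + 11*8))² - 28969 = (1 + (30 + 64 + 88))² - 28969 = (1 + 182)² - 28969 = 183² - 28969 = 33489 - 28969 = 4520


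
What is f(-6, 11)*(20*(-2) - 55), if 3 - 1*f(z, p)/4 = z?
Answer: -3420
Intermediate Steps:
f(z, p) = 12 - 4*z
f(-6, 11)*(20*(-2) - 55) = (12 - 4*(-6))*(20*(-2) - 55) = (12 + 24)*(-40 - 55) = 36*(-95) = -3420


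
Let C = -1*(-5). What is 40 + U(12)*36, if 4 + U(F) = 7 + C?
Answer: 328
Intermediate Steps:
C = 5
U(F) = 8 (U(F) = -4 + (7 + 5) = -4 + 12 = 8)
40 + U(12)*36 = 40 + 8*36 = 40 + 288 = 328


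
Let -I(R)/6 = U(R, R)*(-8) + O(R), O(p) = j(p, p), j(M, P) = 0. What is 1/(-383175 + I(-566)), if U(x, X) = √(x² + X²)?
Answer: -42575/16149653353 - 9056*√2/48448960059 ≈ -2.9006e-6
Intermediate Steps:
O(p) = 0
U(x, X) = √(X² + x²)
I(R) = 48*√2*√(R²) (I(R) = -6*(√(R² + R²)*(-8) + 0) = -6*(√(2*R²)*(-8) + 0) = -6*((√2*√(R²))*(-8) + 0) = -6*(-8*√2*√(R²) + 0) = -(-48)*√2*√(R²) = 48*√2*√(R²))
1/(-383175 + I(-566)) = 1/(-383175 + 48*√2*√((-566)²)) = 1/(-383175 + 48*√2*√320356) = 1/(-383175 + 48*√2*566) = 1/(-383175 + 27168*√2)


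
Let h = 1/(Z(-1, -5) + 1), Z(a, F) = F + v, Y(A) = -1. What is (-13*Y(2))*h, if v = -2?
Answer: -13/6 ≈ -2.1667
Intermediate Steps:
Z(a, F) = -2 + F (Z(a, F) = F - 2 = -2 + F)
h = -⅙ (h = 1/((-2 - 5) + 1) = 1/(-7 + 1) = 1/(-6) = -⅙ ≈ -0.16667)
(-13*Y(2))*h = -13*(-1)*(-⅙) = 13*(-⅙) = -13/6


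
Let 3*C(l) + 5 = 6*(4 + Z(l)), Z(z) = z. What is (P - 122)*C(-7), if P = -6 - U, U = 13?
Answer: 1081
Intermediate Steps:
P = -19 (P = -6 - 1*13 = -6 - 13 = -19)
C(l) = 19/3 + 2*l (C(l) = -5/3 + (6*(4 + l))/3 = -5/3 + (24 + 6*l)/3 = -5/3 + (8 + 2*l) = 19/3 + 2*l)
(P - 122)*C(-7) = (-19 - 122)*(19/3 + 2*(-7)) = -141*(19/3 - 14) = -141*(-23/3) = 1081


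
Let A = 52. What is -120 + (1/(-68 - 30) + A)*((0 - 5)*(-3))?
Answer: 64665/98 ≈ 659.85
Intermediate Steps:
-120 + (1/(-68 - 30) + A)*((0 - 5)*(-3)) = -120 + (1/(-68 - 30) + 52)*((0 - 5)*(-3)) = -120 + (1/(-98) + 52)*(-5*(-3)) = -120 + (-1/98 + 52)*15 = -120 + (5095/98)*15 = -120 + 76425/98 = 64665/98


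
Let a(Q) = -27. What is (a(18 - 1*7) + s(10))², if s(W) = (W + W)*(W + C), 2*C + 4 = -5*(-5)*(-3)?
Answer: 380689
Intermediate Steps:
C = -79/2 (C = -2 + (-5*(-5)*(-3))/2 = -2 + (25*(-3))/2 = -2 + (½)*(-75) = -2 - 75/2 = -79/2 ≈ -39.500)
s(W) = 2*W*(-79/2 + W) (s(W) = (W + W)*(W - 79/2) = (2*W)*(-79/2 + W) = 2*W*(-79/2 + W))
(a(18 - 1*7) + s(10))² = (-27 + 10*(-79 + 2*10))² = (-27 + 10*(-79 + 20))² = (-27 + 10*(-59))² = (-27 - 590)² = (-617)² = 380689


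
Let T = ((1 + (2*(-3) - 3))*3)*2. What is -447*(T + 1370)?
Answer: -590934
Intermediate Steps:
T = -48 (T = ((1 + (-6 - 3))*3)*2 = ((1 - 9)*3)*2 = -8*3*2 = -24*2 = -48)
-447*(T + 1370) = -447*(-48 + 1370) = -447*1322 = -590934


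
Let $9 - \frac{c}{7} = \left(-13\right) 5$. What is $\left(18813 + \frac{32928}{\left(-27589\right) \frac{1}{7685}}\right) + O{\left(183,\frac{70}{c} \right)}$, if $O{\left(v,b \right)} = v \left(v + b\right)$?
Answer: $\frac{44051847261}{1020793} \approx 43155.0$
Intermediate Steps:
$c = 518$ ($c = 63 - 7 \left(\left(-13\right) 5\right) = 63 - -455 = 63 + 455 = 518$)
$O{\left(v,b \right)} = v \left(b + v\right)$
$\left(18813 + \frac{32928}{\left(-27589\right) \frac{1}{7685}}\right) + O{\left(183,\frac{70}{c} \right)} = \left(18813 + \frac{32928}{\left(-27589\right) \frac{1}{7685}}\right) + 183 \left(\frac{70}{518} + 183\right) = \left(18813 + \frac{32928}{\left(-27589\right) \frac{1}{7685}}\right) + 183 \left(70 \cdot \frac{1}{518} + 183\right) = \left(18813 + \frac{32928}{- \frac{27589}{7685}}\right) + 183 \left(\frac{5}{37} + 183\right) = \left(18813 + 32928 \left(- \frac{7685}{27589}\right)\right) + 183 \cdot \frac{6776}{37} = \left(18813 - \frac{253051680}{27589}\right) + \frac{1240008}{37} = \frac{265980177}{27589} + \frac{1240008}{37} = \frac{44051847261}{1020793}$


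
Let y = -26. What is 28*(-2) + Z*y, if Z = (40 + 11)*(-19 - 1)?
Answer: 26464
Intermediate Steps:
Z = -1020 (Z = 51*(-20) = -1020)
28*(-2) + Z*y = 28*(-2) - 1020*(-26) = -56 + 26520 = 26464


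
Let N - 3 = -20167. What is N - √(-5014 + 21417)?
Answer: -20164 - √16403 ≈ -20292.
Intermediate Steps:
N = -20164 (N = 3 - 20167 = -20164)
N - √(-5014 + 21417) = -20164 - √(-5014 + 21417) = -20164 - √16403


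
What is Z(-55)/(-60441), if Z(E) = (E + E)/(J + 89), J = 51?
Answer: 11/846174 ≈ 1.3000e-5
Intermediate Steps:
Z(E) = E/70 (Z(E) = (E + E)/(51 + 89) = (2*E)/140 = (2*E)*(1/140) = E/70)
Z(-55)/(-60441) = ((1/70)*(-55))/(-60441) = -11/14*(-1/60441) = 11/846174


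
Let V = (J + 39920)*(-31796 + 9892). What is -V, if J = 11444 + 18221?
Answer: 1524189840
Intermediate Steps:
J = 29665
V = -1524189840 (V = (29665 + 39920)*(-31796 + 9892) = 69585*(-21904) = -1524189840)
-V = -1*(-1524189840) = 1524189840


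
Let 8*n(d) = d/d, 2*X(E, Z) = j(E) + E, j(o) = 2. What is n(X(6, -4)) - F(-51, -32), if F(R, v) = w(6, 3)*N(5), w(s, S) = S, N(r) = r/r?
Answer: -23/8 ≈ -2.8750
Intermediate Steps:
N(r) = 1
X(E, Z) = 1 + E/2 (X(E, Z) = (2 + E)/2 = 1 + E/2)
n(d) = ⅛ (n(d) = (d/d)/8 = (⅛)*1 = ⅛)
F(R, v) = 3 (F(R, v) = 3*1 = 3)
n(X(6, -4)) - F(-51, -32) = ⅛ - 1*3 = ⅛ - 3 = -23/8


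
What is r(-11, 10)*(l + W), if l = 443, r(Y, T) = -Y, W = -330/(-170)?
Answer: 83204/17 ≈ 4894.4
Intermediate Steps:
W = 33/17 (W = -330*(-1/170) = 33/17 ≈ 1.9412)
r(-11, 10)*(l + W) = (-1*(-11))*(443 + 33/17) = 11*(7564/17) = 83204/17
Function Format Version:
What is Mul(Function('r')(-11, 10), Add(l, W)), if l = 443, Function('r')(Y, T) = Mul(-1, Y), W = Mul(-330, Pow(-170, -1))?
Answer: Rational(83204, 17) ≈ 4894.4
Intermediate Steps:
W = Rational(33, 17) (W = Mul(-330, Rational(-1, 170)) = Rational(33, 17) ≈ 1.9412)
Mul(Function('r')(-11, 10), Add(l, W)) = Mul(Mul(-1, -11), Add(443, Rational(33, 17))) = Mul(11, Rational(7564, 17)) = Rational(83204, 17)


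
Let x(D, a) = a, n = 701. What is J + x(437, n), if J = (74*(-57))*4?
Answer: -16171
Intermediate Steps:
J = -16872 (J = -4218*4 = -16872)
J + x(437, n) = -16872 + 701 = -16171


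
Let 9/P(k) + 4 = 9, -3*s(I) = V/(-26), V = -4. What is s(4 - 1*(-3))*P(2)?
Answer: -6/65 ≈ -0.092308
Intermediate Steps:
s(I) = -2/39 (s(I) = -(-4)/(3*(-26)) = -(-4)*(-1)/(3*26) = -1/3*2/13 = -2/39)
P(k) = 9/5 (P(k) = 9/(-4 + 9) = 9/5)
s(4 - 1*(-3))*P(2) = -2/39*9/5 = -6/65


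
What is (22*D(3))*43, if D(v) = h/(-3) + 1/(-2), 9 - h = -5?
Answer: -14663/3 ≈ -4887.7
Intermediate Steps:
h = 14 (h = 9 - 1*(-5) = 9 + 5 = 14)
D(v) = -31/6 (D(v) = 14/(-3) + 1/(-2) = 14*(-⅓) + 1*(-½) = -14/3 - ½ = -31/6)
(22*D(3))*43 = (22*(-31/6))*43 = -341/3*43 = -14663/3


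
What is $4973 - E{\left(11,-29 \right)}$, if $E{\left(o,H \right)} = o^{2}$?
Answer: $4852$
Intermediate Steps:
$4973 - E{\left(11,-29 \right)} = 4973 - 11^{2} = 4973 - 121 = 4852$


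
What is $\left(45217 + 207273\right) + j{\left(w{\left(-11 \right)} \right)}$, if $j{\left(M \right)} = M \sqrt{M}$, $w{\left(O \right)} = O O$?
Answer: $253821$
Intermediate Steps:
$w{\left(O \right)} = O^{2}$
$j{\left(M \right)} = M^{\frac{3}{2}}$
$\left(45217 + 207273\right) + j{\left(w{\left(-11 \right)} \right)} = \left(45217 + 207273\right) + \left(\left(-11\right)^{2}\right)^{\frac{3}{2}} = 252490 + 121^{\frac{3}{2}} = 252490 + 1331 = 253821$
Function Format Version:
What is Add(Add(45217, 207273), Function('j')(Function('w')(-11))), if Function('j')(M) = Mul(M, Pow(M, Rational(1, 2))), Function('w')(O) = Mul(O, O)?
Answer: 253821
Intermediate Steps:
Function('w')(O) = Pow(O, 2)
Function('j')(M) = Pow(M, Rational(3, 2))
Add(Add(45217, 207273), Function('j')(Function('w')(-11))) = Add(Add(45217, 207273), Pow(Pow(-11, 2), Rational(3, 2))) = Add(252490, Pow(121, Rational(3, 2))) = Add(252490, 1331) = 253821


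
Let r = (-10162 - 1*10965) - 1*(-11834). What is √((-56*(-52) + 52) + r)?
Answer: I*√6329 ≈ 79.555*I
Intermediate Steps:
r = -9293 (r = (-10162 - 10965) + 11834 = -21127 + 11834 = -9293)
√((-56*(-52) + 52) + r) = √((-56*(-52) + 52) - 9293) = √((2912 + 52) - 9293) = √(2964 - 9293) = √(-6329) = I*√6329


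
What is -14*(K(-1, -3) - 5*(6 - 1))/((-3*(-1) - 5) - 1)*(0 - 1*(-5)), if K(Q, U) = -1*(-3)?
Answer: -1540/3 ≈ -513.33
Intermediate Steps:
K(Q, U) = 3
-14*(K(-1, -3) - 5*(6 - 1))/((-3*(-1) - 5) - 1)*(0 - 1*(-5)) = -14*(3 - 5*(6 - 1))/((-3*(-1) - 5) - 1)*(0 - 1*(-5)) = -14*(3 - 5*5)/((3 - 5) - 1)*(0 + 5) = -14*(3 - 25)/(-2 - 1)*5 = -14*(-22/(-3))*5 = -14*(-22*(-⅓))*5 = -308*5/3 = -14*110/3 = -1540/3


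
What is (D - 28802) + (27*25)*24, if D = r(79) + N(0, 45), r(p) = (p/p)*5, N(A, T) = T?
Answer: -12552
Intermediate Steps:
r(p) = 5 (r(p) = 1*5 = 5)
D = 50 (D = 5 + 45 = 50)
(D - 28802) + (27*25)*24 = (50 - 28802) + (27*25)*24 = -28752 + 675*24 = -28752 + 16200 = -12552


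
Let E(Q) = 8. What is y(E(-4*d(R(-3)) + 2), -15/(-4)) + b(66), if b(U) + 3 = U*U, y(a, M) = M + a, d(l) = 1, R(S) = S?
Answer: 17459/4 ≈ 4364.8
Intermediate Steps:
b(U) = -3 + U² (b(U) = -3 + U*U = -3 + U²)
y(E(-4*d(R(-3)) + 2), -15/(-4)) + b(66) = (-15/(-4) + 8) + (-3 + 66²) = (-15*(-¼) + 8) + (-3 + 4356) = (15/4 + 8) + 4353 = 47/4 + 4353 = 17459/4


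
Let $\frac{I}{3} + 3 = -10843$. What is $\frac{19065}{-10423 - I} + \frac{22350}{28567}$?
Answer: $\frac{207780021}{126351841} \approx 1.6445$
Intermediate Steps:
$I = -32538$ ($I = -9 + 3 \left(-10843\right) = -9 - 32529 = -32538$)
$\frac{19065}{-10423 - I} + \frac{22350}{28567} = \frac{19065}{-10423 - -32538} + \frac{22350}{28567} = \frac{19065}{-10423 + 32538} + 22350 \cdot \frac{1}{28567} = \frac{19065}{22115} + \frac{22350}{28567} = 19065 \cdot \frac{1}{22115} + \frac{22350}{28567} = \frac{3813}{4423} + \frac{22350}{28567} = \frac{207780021}{126351841}$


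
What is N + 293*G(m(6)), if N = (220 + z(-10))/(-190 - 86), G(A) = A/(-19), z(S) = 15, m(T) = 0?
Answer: -235/276 ≈ -0.85145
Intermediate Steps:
G(A) = -A/19 (G(A) = A*(-1/19) = -A/19)
N = -235/276 (N = (220 + 15)/(-190 - 86) = 235/(-276) = 235*(-1/276) = -235/276 ≈ -0.85145)
N + 293*G(m(6)) = -235/276 + 293*(-1/19*0) = -235/276 + 293*0 = -235/276 + 0 = -235/276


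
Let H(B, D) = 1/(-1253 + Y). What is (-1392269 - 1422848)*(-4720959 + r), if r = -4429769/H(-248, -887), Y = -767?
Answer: -25176752344368257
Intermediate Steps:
H(B, D) = -1/2020 (H(B, D) = 1/(-1253 - 767) = 1/(-2020) = -1/2020)
r = 8948133380 (r = -4429769/(-1/2020) = -4429769*(-2020) = 8948133380)
(-1392269 - 1422848)*(-4720959 + r) = (-1392269 - 1422848)*(-4720959 + 8948133380) = -2815117*8943412421 = -25176752344368257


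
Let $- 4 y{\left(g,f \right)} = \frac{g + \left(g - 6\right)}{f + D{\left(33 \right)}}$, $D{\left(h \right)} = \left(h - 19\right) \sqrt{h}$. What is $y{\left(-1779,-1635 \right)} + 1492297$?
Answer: $\frac{1326530671348}{888919} - \frac{4158 \sqrt{33}}{888919} \approx 1.4923 \cdot 10^{6}$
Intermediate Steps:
$D{\left(h \right)} = \sqrt{h} \left(-19 + h\right)$ ($D{\left(h \right)} = \left(-19 + h\right) \sqrt{h} = \sqrt{h} \left(-19 + h\right)$)
$y{\left(g,f \right)} = - \frac{-6 + 2 g}{4 \left(f + 14 \sqrt{33}\right)}$ ($y{\left(g,f \right)} = - \frac{\left(g + \left(g - 6\right)\right) \frac{1}{f + \sqrt{33} \left(-19 + 33\right)}}{4} = - \frac{\left(g + \left(g - 6\right)\right) \frac{1}{f + \sqrt{33} \cdot 14}}{4} = - \frac{\left(g + \left(-6 + g\right)\right) \frac{1}{f + 14 \sqrt{33}}}{4} = - \frac{\left(-6 + 2 g\right) \frac{1}{f + 14 \sqrt{33}}}{4} = - \frac{\frac{1}{f + 14 \sqrt{33}} \left(-6 + 2 g\right)}{4} = - \frac{-6 + 2 g}{4 \left(f + 14 \sqrt{33}\right)}$)
$y{\left(-1779,-1635 \right)} + 1492297 = \frac{3 - -1779}{2 \left(-1635 + 14 \sqrt{33}\right)} + 1492297 = \frac{3 + 1779}{2 \left(-1635 + 14 \sqrt{33}\right)} + 1492297 = \frac{1}{2} \frac{1}{-1635 + 14 \sqrt{33}} \cdot 1782 + 1492297 = \frac{891}{-1635 + 14 \sqrt{33}} + 1492297 = 1492297 + \frac{891}{-1635 + 14 \sqrt{33}}$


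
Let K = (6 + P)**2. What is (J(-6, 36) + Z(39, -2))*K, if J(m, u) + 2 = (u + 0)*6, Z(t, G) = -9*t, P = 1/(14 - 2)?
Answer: -730073/144 ≈ -5070.0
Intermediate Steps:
P = 1/12 ≈ 0.083333
K = 5329/144 (K = (6 + 1/12)**2 = (73/12)**2 = 5329/144 ≈ 37.007)
J(m, u) = -2 + 6*u (J(m, u) = -2 + (u + 0)*6 = -2 + u*6 = -2 + 6*u)
(J(-6, 36) + Z(39, -2))*K = ((-2 + 6*36) - 9*39)*(5329/144) = ((-2 + 216) - 351)*(5329/144) = (214 - 351)*(5329/144) = -137*5329/144 = -730073/144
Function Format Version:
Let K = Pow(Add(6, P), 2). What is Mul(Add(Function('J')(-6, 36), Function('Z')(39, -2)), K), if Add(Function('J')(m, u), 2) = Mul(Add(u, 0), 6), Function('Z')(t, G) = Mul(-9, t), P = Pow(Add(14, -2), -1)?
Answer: Rational(-730073, 144) ≈ -5070.0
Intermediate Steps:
P = Rational(1, 12) (P = Pow(12, -1) = Rational(1, 12) ≈ 0.083333)
K = Rational(5329, 144) (K = Pow(Add(6, Rational(1, 12)), 2) = Pow(Rational(73, 12), 2) = Rational(5329, 144) ≈ 37.007)
Function('J')(m, u) = Add(-2, Mul(6, u)) (Function('J')(m, u) = Add(-2, Mul(Add(u, 0), 6)) = Add(-2, Mul(u, 6)) = Add(-2, Mul(6, u)))
Mul(Add(Function('J')(-6, 36), Function('Z')(39, -2)), K) = Mul(Add(Add(-2, Mul(6, 36)), Mul(-9, 39)), Rational(5329, 144)) = Mul(Add(Add(-2, 216), -351), Rational(5329, 144)) = Mul(Add(214, -351), Rational(5329, 144)) = Mul(-137, Rational(5329, 144)) = Rational(-730073, 144)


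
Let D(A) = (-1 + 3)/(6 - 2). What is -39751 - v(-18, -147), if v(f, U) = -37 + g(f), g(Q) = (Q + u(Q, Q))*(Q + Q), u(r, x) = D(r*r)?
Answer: -40344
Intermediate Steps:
D(A) = 1/2 (D(A) = 2/4 = 2*(1/4) = 1/2)
u(r, x) = 1/2
g(Q) = 2*Q*(1/2 + Q) (g(Q) = (Q + 1/2)*(Q + Q) = (1/2 + Q)*(2*Q) = 2*Q*(1/2 + Q))
v(f, U) = -37 + f*(1 + 2*f)
-39751 - v(-18, -147) = -39751 - (-37 - 18*(1 + 2*(-18))) = -39751 - (-37 - 18*(1 - 36)) = -39751 - (-37 - 18*(-35)) = -39751 - (-37 + 630) = -39751 - 1*593 = -39751 - 593 = -40344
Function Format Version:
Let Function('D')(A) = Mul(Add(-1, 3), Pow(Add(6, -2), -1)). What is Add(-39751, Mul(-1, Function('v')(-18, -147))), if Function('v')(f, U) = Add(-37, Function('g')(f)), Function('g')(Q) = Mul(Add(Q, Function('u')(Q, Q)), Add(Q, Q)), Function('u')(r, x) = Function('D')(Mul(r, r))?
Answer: -40344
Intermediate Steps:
Function('D')(A) = Rational(1, 2) (Function('D')(A) = Mul(2, Pow(4, -1)) = Mul(2, Rational(1, 4)) = Rational(1, 2))
Function('u')(r, x) = Rational(1, 2)
Function('g')(Q) = Mul(2, Q, Add(Rational(1, 2), Q)) (Function('g')(Q) = Mul(Add(Q, Rational(1, 2)), Add(Q, Q)) = Mul(Add(Rational(1, 2), Q), Mul(2, Q)) = Mul(2, Q, Add(Rational(1, 2), Q)))
Function('v')(f, U) = Add(-37, Mul(f, Add(1, Mul(2, f))))
Add(-39751, Mul(-1, Function('v')(-18, -147))) = Add(-39751, Mul(-1, Add(-37, Mul(-18, Add(1, Mul(2, -18)))))) = Add(-39751, Mul(-1, Add(-37, Mul(-18, Add(1, -36))))) = Add(-39751, Mul(-1, Add(-37, Mul(-18, -35)))) = Add(-39751, Mul(-1, Add(-37, 630))) = Add(-39751, Mul(-1, 593)) = Add(-39751, -593) = -40344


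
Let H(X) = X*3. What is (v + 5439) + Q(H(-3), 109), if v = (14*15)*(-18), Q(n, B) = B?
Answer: 1768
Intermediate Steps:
H(X) = 3*X
v = -3780 (v = 210*(-18) = -3780)
(v + 5439) + Q(H(-3), 109) = (-3780 + 5439) + 109 = 1659 + 109 = 1768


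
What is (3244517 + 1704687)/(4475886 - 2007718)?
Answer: 1237301/617042 ≈ 2.0052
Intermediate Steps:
(3244517 + 1704687)/(4475886 - 2007718) = 4949204/2468168 = 4949204*(1/2468168) = 1237301/617042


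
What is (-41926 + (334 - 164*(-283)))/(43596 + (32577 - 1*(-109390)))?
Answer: 4820/185563 ≈ 0.025975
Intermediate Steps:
(-41926 + (334 - 164*(-283)))/(43596 + (32577 - 1*(-109390))) = (-41926 + (334 + 46412))/(43596 + (32577 + 109390)) = (-41926 + 46746)/(43596 + 141967) = 4820/185563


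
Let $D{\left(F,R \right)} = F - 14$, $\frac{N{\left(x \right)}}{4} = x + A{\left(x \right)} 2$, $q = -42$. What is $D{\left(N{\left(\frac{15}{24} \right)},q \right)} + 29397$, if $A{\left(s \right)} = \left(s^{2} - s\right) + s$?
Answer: $\frac{235109}{8} \approx 29389.0$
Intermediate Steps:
$A{\left(s \right)} = s^{2}$
$N{\left(x \right)} = 4 x + 8 x^{2}$ ($N{\left(x \right)} = 4 \left(x + x^{2} \cdot 2\right) = 4 \left(x + 2 x^{2}\right) = 4 x + 8 x^{2}$)
$D{\left(F,R \right)} = -14 + F$
$D{\left(N{\left(\frac{15}{24} \right)},q \right)} + 29397 = \left(-14 + 4 \cdot \frac{15}{24} \left(1 + 2 \cdot \frac{15}{24}\right)\right) + 29397 = \left(-14 + 4 \cdot 15 \cdot \frac{1}{24} \left(1 + 2 \cdot 15 \cdot \frac{1}{24}\right)\right) + 29397 = \left(-14 + 4 \cdot \frac{5}{8} \left(1 + 2 \cdot \frac{5}{8}\right)\right) + 29397 = \left(-14 + 4 \cdot \frac{5}{8} \left(1 + \frac{5}{4}\right)\right) + 29397 = \left(-14 + 4 \cdot \frac{5}{8} \cdot \frac{9}{4}\right) + 29397 = \left(-14 + \frac{45}{8}\right) + 29397 = - \frac{67}{8} + 29397 = \frac{235109}{8}$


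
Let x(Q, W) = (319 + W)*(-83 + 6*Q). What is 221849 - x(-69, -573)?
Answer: 95611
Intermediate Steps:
x(Q, W) = (-83 + 6*Q)*(319 + W)
221849 - x(-69, -573) = 221849 - (-26477 - 83*(-573) + 1914*(-69) + 6*(-69)*(-573)) = 221849 - (-26477 + 47559 - 132066 + 237222) = 221849 - 1*126238 = 221849 - 126238 = 95611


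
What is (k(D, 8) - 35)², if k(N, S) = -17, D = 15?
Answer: 2704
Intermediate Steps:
(k(D, 8) - 35)² = (-17 - 35)² = (-52)² = 2704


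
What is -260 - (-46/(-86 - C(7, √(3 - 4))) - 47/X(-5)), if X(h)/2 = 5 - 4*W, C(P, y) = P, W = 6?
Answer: -924959/3534 ≈ -261.73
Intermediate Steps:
X(h) = -38 (X(h) = 2*(5 - 4*6) = 2*(5 - 24) = 2*(-19) = -38)
-260 - (-46/(-86 - C(7, √(3 - 4))) - 47/X(-5)) = -260 - (-46/(-86 - 1*7) - 47/(-38)) = -260 - (-46/(-86 - 7) - 47*(-1/38)) = -260 - (-46/(-93) + 47/38) = -260 - (-46*(-1/93) + 47/38) = -260 - (46/93 + 47/38) = -260 - 1*6119/3534 = -260 - 6119/3534 = -924959/3534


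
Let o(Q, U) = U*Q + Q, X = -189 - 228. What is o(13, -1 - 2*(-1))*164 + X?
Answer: 3847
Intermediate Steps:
X = -417
o(Q, U) = Q + Q*U (o(Q, U) = Q*U + Q = Q + Q*U)
o(13, -1 - 2*(-1))*164 + X = (13*(1 + (-1 - 2*(-1))))*164 - 417 = (13*(1 + (-1 + 2)))*164 - 417 = (13*(1 + 1))*164 - 417 = (13*2)*164 - 417 = 26*164 - 417 = 4264 - 417 = 3847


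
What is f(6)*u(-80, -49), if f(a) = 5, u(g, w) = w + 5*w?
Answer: -1470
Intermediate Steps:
u(g, w) = 6*w
f(6)*u(-80, -49) = 5*(6*(-49)) = 5*(-294) = -1470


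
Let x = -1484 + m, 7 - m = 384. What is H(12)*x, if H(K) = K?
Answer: -22332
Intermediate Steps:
m = -377 (m = 7 - 1*384 = 7 - 384 = -377)
x = -1861 (x = -1484 - 377 = -1861)
H(12)*x = 12*(-1861) = -22332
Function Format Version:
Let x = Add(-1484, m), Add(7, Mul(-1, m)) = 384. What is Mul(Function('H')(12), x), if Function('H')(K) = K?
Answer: -22332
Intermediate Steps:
m = -377 (m = Add(7, Mul(-1, 384)) = Add(7, -384) = -377)
x = -1861 (x = Add(-1484, -377) = -1861)
Mul(Function('H')(12), x) = Mul(12, -1861) = -22332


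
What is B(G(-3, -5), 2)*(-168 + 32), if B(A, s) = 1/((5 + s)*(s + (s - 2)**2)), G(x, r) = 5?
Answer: -68/7 ≈ -9.7143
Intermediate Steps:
B(A, s) = 1/((5 + s)*(s + (-2 + s)**2))
B(G(-3, -5), 2)*(-168 + 32) = (-168 + 32)/(20 + 2**3 - 11*2 + 2*2**2) = -136/(20 + 8 - 22 + 2*4) = -136/(20 + 8 - 22 + 8) = -136/14 = (1/14)*(-136) = -68/7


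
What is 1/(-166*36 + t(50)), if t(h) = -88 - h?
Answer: -1/6114 ≈ -0.00016356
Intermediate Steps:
1/(-166*36 + t(50)) = 1/(-166*36 + (-88 - 1*50)) = 1/(-5976 + (-88 - 50)) = 1/(-5976 - 138) = 1/(-6114) = -1/6114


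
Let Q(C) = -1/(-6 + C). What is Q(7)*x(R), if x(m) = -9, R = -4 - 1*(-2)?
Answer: 9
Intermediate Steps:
R = -2 (R = -4 + 2 = -2)
Q(7)*x(R) = -1/(-6 + 7)*(-9) = -1/1*(-9) = -1*1*(-9) = -1*(-9) = 9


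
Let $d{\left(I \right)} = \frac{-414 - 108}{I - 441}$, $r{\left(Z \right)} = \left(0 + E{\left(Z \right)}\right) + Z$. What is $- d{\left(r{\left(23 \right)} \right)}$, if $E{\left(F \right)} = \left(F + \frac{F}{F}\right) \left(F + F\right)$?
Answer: $\frac{261}{343} \approx 0.76093$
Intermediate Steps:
$E{\left(F \right)} = 2 F \left(1 + F\right)$ ($E{\left(F \right)} = \left(F + 1\right) 2 F = \left(1 + F\right) 2 F = 2 F \left(1 + F\right)$)
$r{\left(Z \right)} = Z + 2 Z \left(1 + Z\right)$ ($r{\left(Z \right)} = \left(0 + 2 Z \left(1 + Z\right)\right) + Z = 2 Z \left(1 + Z\right) + Z = Z + 2 Z \left(1 + Z\right)$)
$d{\left(I \right)} = - \frac{522}{-441 + I}$
$- d{\left(r{\left(23 \right)} \right)} = - \frac{-522}{-441 + 23 \left(3 + 2 \cdot 23\right)} = - \frac{-522}{-441 + 23 \left(3 + 46\right)} = - \frac{-522}{-441 + 23 \cdot 49} = - \frac{-522}{-441 + 1127} = - \frac{-522}{686} = \left(-1\right) \left(- \frac{261}{343}\right) = \frac{261}{343}$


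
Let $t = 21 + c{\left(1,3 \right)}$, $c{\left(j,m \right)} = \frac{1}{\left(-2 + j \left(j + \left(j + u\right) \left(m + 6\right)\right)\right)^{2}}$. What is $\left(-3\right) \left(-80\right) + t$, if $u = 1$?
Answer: $\frac{75430}{289} \approx 261.0$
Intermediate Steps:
$c{\left(j,m \right)} = \frac{1}{\left(-2 + j \left(j + \left(1 + j\right) \left(6 + m\right)\right)\right)^{2}}$ ($c{\left(j,m \right)} = \frac{1}{\left(-2 + j \left(j + \left(j + 1\right) \left(m + 6\right)\right)\right)^{2}} = \frac{1}{\left(-2 + j \left(j + \left(1 + j\right) \left(6 + m\right)\right)\right)^{2}}$)
$t = \frac{6070}{289}$ ($t = 21 + \frac{1}{\left(-2 + 6 \cdot 1 + 7 \cdot 1^{2} + 1 \cdot 3 + 3 \cdot 1^{2}\right)^{2}} = 21 + \frac{1}{\left(-2 + 6 + 7 \cdot 1 + 3 + 3 \cdot 1\right)^{2}} = 21 + \frac{1}{\left(-2 + 6 + 7 + 3 + 3\right)^{2}} = 21 + \frac{1}{289} = \frac{6070}{289} \approx 21.003$)
$\left(-3\right) \left(-80\right) + t = \left(-3\right) \left(-80\right) + \frac{6070}{289} = 240 + \frac{6070}{289} = \frac{75430}{289}$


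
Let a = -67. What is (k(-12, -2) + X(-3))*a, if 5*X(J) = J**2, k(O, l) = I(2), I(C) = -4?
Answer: 737/5 ≈ 147.40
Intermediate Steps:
k(O, l) = -4
X(J) = J**2/5
(k(-12, -2) + X(-3))*a = (-4 + (1/5)*(-3)**2)*(-67) = (-4 + (1/5)*9)*(-67) = (-4 + 9/5)*(-67) = -11/5*(-67) = 737/5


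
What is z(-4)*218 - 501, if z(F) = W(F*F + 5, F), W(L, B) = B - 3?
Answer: -2027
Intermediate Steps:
W(L, B) = -3 + B
z(F) = -3 + F
z(-4)*218 - 501 = (-3 - 4)*218 - 501 = -7*218 - 501 = -1526 - 501 = -2027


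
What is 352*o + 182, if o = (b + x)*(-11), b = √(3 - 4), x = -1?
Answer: 4054 - 3872*I ≈ 4054.0 - 3872.0*I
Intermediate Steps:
b = I (b = √(-1) = I ≈ 1.0*I)
o = 11 - 11*I (o = (I - 1)*(-11) = (-1 + I)*(-11) = 11 - 11*I ≈ 11.0 - 11.0*I)
352*o + 182 = 352*(11 - 11*I) + 182 = (3872 - 3872*I) + 182 = 4054 - 3872*I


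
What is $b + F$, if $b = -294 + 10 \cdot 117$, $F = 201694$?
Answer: $202570$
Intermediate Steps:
$b = 876$ ($b = -294 + 1170 = 876$)
$b + F = 876 + 201694 = 202570$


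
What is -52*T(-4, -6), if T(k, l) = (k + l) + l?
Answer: 832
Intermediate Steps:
T(k, l) = k + 2*l
-52*T(-4, -6) = -52*(-4 + 2*(-6)) = -52*(-4 - 12) = -52*(-16) = 832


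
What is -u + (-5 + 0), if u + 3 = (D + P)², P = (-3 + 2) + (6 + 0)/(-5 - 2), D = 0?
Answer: -267/49 ≈ -5.4490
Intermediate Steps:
P = -13/7 (P = -1 + 6/(-7) = -1 + 6*(-⅐) = -1 - 6/7 = -13/7 ≈ -1.8571)
u = 22/49 (u = -3 + (0 - 13/7)² = -3 + (-13/7)² = -3 + 169/49 = 22/49 ≈ 0.44898)
-u + (-5 + 0) = -1*22/49 + (-5 + 0) = -22/49 - 5 = -267/49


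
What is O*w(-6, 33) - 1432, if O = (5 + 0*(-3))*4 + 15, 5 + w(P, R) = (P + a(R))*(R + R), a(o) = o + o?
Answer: 136993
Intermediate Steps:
a(o) = 2*o
w(P, R) = -5 + 2*R*(P + 2*R) (w(P, R) = -5 + (P + 2*R)*(R + R) = -5 + (P + 2*R)*(2*R) = -5 + 2*R*(P + 2*R))
O = 35 (O = (5 + 0)*4 + 15 = 5*4 + 15 = 20 + 15 = 35)
O*w(-6, 33) - 1432 = 35*(-5 + 4*33² + 2*(-6)*33) - 1432 = 35*(-5 + 4*1089 - 396) - 1432 = 35*(-5 + 4356 - 396) - 1432 = 35*3955 - 1432 = 138425 - 1432 = 136993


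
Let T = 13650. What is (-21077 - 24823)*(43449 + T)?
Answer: -2620844100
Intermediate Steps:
(-21077 - 24823)*(43449 + T) = (-21077 - 24823)*(43449 + 13650) = -45900*57099 = -2620844100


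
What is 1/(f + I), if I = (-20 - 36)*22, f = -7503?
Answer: -1/8735 ≈ -0.00011448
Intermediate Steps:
I = -1232 (I = -56*22 = -1232)
1/(f + I) = 1/(-7503 - 1232) = 1/(-8735) = -1/8735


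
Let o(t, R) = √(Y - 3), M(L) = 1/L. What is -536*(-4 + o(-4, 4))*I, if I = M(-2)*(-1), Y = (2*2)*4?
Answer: 1072 - 268*√13 ≈ 105.71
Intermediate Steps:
Y = 16 (Y = 4*4 = 16)
M(L) = 1/L
o(t, R) = √13 (o(t, R) = √(16 - 3) = √13)
I = ½ (I = -1/(-2) = -½*(-1) = ½ ≈ 0.50000)
-536*(-4 + o(-4, 4))*I = -536*(-4 + √13)/2 = -536*(-2 + √13/2) = 1072 - 268*√13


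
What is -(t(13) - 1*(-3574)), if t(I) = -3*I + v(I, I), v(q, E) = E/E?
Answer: -3536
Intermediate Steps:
v(q, E) = 1
t(I) = 1 - 3*I (t(I) = -3*I + 1 = 1 - 3*I)
-(t(13) - 1*(-3574)) = -((1 - 3*13) - 1*(-3574)) = -((1 - 39) + 3574) = -(-38 + 3574) = -1*3536 = -3536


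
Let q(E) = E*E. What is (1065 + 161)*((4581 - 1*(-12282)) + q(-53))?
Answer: 24117872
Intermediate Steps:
q(E) = E²
(1065 + 161)*((4581 - 1*(-12282)) + q(-53)) = (1065 + 161)*((4581 - 1*(-12282)) + (-53)²) = 1226*((4581 + 12282) + 2809) = 1226*(16863 + 2809) = 1226*19672 = 24117872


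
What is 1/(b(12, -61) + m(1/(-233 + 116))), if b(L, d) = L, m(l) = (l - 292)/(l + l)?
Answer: 2/34189 ≈ 5.8498e-5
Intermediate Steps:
m(l) = (-292 + l)/(2*l) (m(l) = (-292 + l)/((2*l)) = (-292 + l)*(1/(2*l)) = (-292 + l)/(2*l))
1/(b(12, -61) + m(1/(-233 + 116))) = 1/(12 + (-292 + 1/(-233 + 116))/(2*(1/(-233 + 116)))) = 1/(12 + (-292 + 1/(-117))/(2*(1/(-117)))) = 1/(12 + (-292 - 1/117)/(2*(-1/117))) = 1/(12 + (½)*(-117)*(-34165/117)) = 1/(12 + 34165/2) = 1/(34189/2) = 2/34189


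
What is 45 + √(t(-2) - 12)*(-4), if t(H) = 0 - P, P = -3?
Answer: 45 - 12*I ≈ 45.0 - 12.0*I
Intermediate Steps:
t(H) = 3 (t(H) = 0 - 1*(-3) = 0 + 3 = 3)
45 + √(t(-2) - 12)*(-4) = 45 + √(3 - 12)*(-4) = 45 + √(-9)*(-4) = 45 + (3*I)*(-4) = 45 - 12*I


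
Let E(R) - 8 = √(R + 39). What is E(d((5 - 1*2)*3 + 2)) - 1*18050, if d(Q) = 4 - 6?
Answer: -18042 + √37 ≈ -18036.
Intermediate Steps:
d(Q) = -2
E(R) = 8 + √(39 + R) (E(R) = 8 + √(R + 39) = 8 + √(39 + R))
E(d((5 - 1*2)*3 + 2)) - 1*18050 = (8 + √(39 - 2)) - 1*18050 = (8 + √37) - 18050 = -18042 + √37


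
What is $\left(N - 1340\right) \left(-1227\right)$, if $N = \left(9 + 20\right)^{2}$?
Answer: $612273$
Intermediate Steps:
$N = 841$ ($N = 29^{2} = 841$)
$\left(N - 1340\right) \left(-1227\right) = \left(841 - 1340\right) \left(-1227\right) = \left(-499\right) \left(-1227\right) = 612273$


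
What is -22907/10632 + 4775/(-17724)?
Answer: -38064289/15703464 ≈ -2.4239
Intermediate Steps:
-22907/10632 + 4775/(-17724) = -22907*1/10632 + 4775*(-1/17724) = -22907/10632 - 4775/17724 = -38064289/15703464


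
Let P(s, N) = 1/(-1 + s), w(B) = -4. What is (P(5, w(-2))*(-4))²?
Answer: 1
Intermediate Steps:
(P(5, w(-2))*(-4))² = (-4/(-1 + 5))² = (-4/4)² = ((¼)*(-4))² = (-1)² = 1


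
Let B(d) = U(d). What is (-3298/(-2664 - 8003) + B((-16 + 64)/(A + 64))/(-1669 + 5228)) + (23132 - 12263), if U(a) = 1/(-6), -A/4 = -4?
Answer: 2475845124367/227783118 ≈ 10869.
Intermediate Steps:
A = 16 (A = -4*(-4) = 16)
U(a) = -1/6
B(d) = -1/6
(-3298/(-2664 - 8003) + B((-16 + 64)/(A + 64))/(-1669 + 5228)) + (23132 - 12263) = (-3298/(-2664 - 8003) - 1/(6*(-1669 + 5228))) + (23132 - 12263) = (-3298/(-10667) - 1/6/3559) + 10869 = (-3298*(-1/10667) - 1/6*1/3559) + 10869 = (3298/10667 - 1/21354) + 10869 = 70414825/227783118 + 10869 = 2475845124367/227783118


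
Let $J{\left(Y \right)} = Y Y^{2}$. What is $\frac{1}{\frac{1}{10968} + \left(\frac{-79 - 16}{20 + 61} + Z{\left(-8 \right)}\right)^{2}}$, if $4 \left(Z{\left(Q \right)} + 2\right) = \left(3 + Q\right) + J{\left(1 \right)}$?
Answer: $\frac{23987016}{417678251} \approx 0.057429$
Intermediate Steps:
$J{\left(Y \right)} = Y^{3}$
$Z{\left(Q \right)} = -1 + \frac{Q}{4}$ ($Z{\left(Q \right)} = -2 + \frac{\left(3 + Q\right) + 1^{3}}{4} = -2 + \frac{\left(3 + Q\right) + 1}{4} = -2 + \frac{4 + Q}{4} = -2 + \left(1 + \frac{Q}{4}\right) = -1 + \frac{Q}{4}$)
$\frac{1}{\frac{1}{10968} + \left(\frac{-79 - 16}{20 + 61} + Z{\left(-8 \right)}\right)^{2}} = \frac{1}{\frac{1}{10968} + \left(\frac{-79 - 16}{20 + 61} + \left(-1 + \frac{1}{4} \left(-8\right)\right)\right)^{2}} = \frac{1}{\frac{1}{10968} + \left(- \frac{95}{81} - 3\right)^{2}} = \frac{1}{\frac{1}{10968} + \left(- \frac{338}{81}\right)^{2}} = \frac{1}{\frac{1}{10968} + \frac{114244}{6561}} = \frac{1}{\frac{417678251}{23987016}} = \frac{23987016}{417678251}$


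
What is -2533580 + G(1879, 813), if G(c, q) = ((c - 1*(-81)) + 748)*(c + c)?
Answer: 7643084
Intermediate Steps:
G(c, q) = 2*c*(829 + c) (G(c, q) = ((c + 81) + 748)*(2*c) = ((81 + c) + 748)*(2*c) = (829 + c)*(2*c) = 2*c*(829 + c))
-2533580 + G(1879, 813) = -2533580 + 2*1879*(829 + 1879) = -2533580 + 2*1879*2708 = -2533580 + 10176664 = 7643084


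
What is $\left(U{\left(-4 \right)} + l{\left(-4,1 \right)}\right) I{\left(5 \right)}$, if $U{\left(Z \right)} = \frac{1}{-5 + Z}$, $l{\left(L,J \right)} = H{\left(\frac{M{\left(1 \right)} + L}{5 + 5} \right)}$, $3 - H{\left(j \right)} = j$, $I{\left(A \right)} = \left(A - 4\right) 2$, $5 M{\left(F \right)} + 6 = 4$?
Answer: $\frac{1498}{225} \approx 6.6578$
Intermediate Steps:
$M{\left(F \right)} = - \frac{2}{5}$ ($M{\left(F \right)} = - \frac{6}{5} + \frac{1}{5} \cdot 4 = - \frac{6}{5} + \frac{4}{5} = - \frac{2}{5}$)
$I{\left(A \right)} = -8 + 2 A$ ($I{\left(A \right)} = \left(-4 + A\right) 2 = -8 + 2 A$)
$H{\left(j \right)} = 3 - j$
$l{\left(L,J \right)} = \frac{76}{25} - \frac{L}{10}$ ($l{\left(L,J \right)} = 3 - \frac{- \frac{2}{5} + L}{5 + 5} = 3 - \frac{- \frac{2}{5} + L}{10} = 3 - \left(- \frac{2}{5} + L\right) \frac{1}{10} = 3 - \left(- \frac{1}{25} + \frac{L}{10}\right) = \frac{76}{25} - \frac{L}{10}$)
$\left(U{\left(-4 \right)} + l{\left(-4,1 \right)}\right) I{\left(5 \right)} = \left(\frac{1}{-5 - 4} + \left(\frac{76}{25} - - \frac{2}{5}\right)\right) \left(-8 + 2 \cdot 5\right) = \left(\frac{1}{-9} + \left(\frac{76}{25} + \frac{2}{5}\right)\right) \left(-8 + 10\right) = \left(- \frac{1}{9} + \frac{86}{25}\right) 2 = \frac{749}{225} \cdot 2 = \frac{1498}{225}$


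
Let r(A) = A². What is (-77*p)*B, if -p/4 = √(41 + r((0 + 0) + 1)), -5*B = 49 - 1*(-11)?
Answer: -3696*√42 ≈ -23953.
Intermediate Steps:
B = -12 (B = -(49 - 1*(-11))/5 = -(49 + 11)/5 = -⅕*60 = -12)
p = -4*√42 (p = -4*√(41 + ((0 + 0) + 1)²) = -4*√(41 + (0 + 1)²) = -4*√(41 + 1²) = -4*√(41 + 1) = -4*√42 ≈ -25.923)
(-77*p)*B = -(-308)*√42*(-12) = (308*√42)*(-12) = -3696*√42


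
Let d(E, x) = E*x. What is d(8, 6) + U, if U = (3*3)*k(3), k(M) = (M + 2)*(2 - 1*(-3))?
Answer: 273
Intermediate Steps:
k(M) = 10 + 5*M (k(M) = (2 + M)*(2 + 3) = (2 + M)*5 = 10 + 5*M)
U = 225 (U = (3*3)*(10 + 5*3) = 9*(10 + 15) = 9*25 = 225)
d(8, 6) + U = 8*6 + 225 = 48 + 225 = 273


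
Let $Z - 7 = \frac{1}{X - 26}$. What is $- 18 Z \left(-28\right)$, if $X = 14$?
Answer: $3486$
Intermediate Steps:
$Z = \frac{83}{12}$ ($Z = 7 + \frac{1}{14 - 26} = 7 + \frac{1}{-12} = 7 - \frac{1}{12} = \frac{83}{12} \approx 6.9167$)
$- 18 Z \left(-28\right) = \left(-18\right) \frac{83}{12} \left(-28\right) = \left(- \frac{249}{2}\right) \left(-28\right) = 3486$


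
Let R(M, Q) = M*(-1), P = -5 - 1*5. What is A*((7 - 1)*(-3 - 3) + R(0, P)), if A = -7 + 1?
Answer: 216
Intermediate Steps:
P = -10 (P = -5 - 5 = -10)
R(M, Q) = -M
A = -6
A*((7 - 1)*(-3 - 3) + R(0, P)) = -6*((7 - 1)*(-3 - 3) - 1*0) = -6*(6*(-6) + 0) = -6*(-36 + 0) = -6*(-36) = 216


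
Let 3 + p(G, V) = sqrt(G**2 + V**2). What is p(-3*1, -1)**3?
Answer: -117 + 37*sqrt(10) ≈ 0.0042734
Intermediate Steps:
p(G, V) = -3 + sqrt(G**2 + V**2)
p(-3*1, -1)**3 = (-3 + sqrt((-3*1)**2 + (-1)**2))**3 = (-3 + sqrt((-3)**2 + 1))**3 = (-3 + sqrt(9 + 1))**3 = (-3 + sqrt(10))**3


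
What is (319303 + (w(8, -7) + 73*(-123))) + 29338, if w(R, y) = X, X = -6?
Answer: 339656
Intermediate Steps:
w(R, y) = -6
(319303 + (w(8, -7) + 73*(-123))) + 29338 = (319303 + (-6 + 73*(-123))) + 29338 = (319303 + (-6 - 8979)) + 29338 = (319303 - 8985) + 29338 = 310318 + 29338 = 339656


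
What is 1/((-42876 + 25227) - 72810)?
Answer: -1/90459 ≈ -1.1055e-5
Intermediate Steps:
1/((-42876 + 25227) - 72810) = 1/(-17649 - 72810) = 1/(-90459) = -1/90459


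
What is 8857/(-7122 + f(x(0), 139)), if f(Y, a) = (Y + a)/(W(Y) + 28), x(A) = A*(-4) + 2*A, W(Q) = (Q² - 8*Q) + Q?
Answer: -247996/199277 ≈ -1.2445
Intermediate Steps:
W(Q) = Q² - 7*Q
x(A) = -2*A (x(A) = -4*A + 2*A = -2*A)
f(Y, a) = (Y + a)/(28 + Y*(-7 + Y)) (f(Y, a) = (Y + a)/(Y*(-7 + Y) + 28) = (Y + a)/(28 + Y*(-7 + Y)))
8857/(-7122 + f(x(0), 139)) = 8857/(-7122 + (-2*0 + 139)/(28 + (-2*0)*(-7 - 2*0))) = 8857/(-7122 + (0 + 139)/(28 + 0*(-7 + 0))) = 8857/(-7122 + 139/(28 + 0*(-7))) = 8857/(-7122 + 139/(28 + 0)) = 8857/(-7122 + 139/28) = 8857/(-199277/28) = 8857*(-28/199277) = -247996/199277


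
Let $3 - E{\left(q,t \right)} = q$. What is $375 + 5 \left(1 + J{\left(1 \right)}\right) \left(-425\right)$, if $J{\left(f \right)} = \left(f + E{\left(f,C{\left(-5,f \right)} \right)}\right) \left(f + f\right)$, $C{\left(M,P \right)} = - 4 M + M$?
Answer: $-14500$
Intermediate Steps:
$C{\left(M,P \right)} = - 3 M$
$E{\left(q,t \right)} = 3 - q$
$J{\left(f \right)} = 6 f$ ($J{\left(f \right)} = \left(f - \left(-3 + f\right)\right) \left(f + f\right) = 3 \cdot 2 f = 6 f$)
$375 + 5 \left(1 + J{\left(1 \right)}\right) \left(-425\right) = 375 + 5 \left(1 + 6 \cdot 1\right) \left(-425\right) = 375 + 5 \left(1 + 6\right) \left(-425\right) = 375 + 5 \cdot 7 \left(-425\right) = 375 + 35 \left(-425\right) = 375 - 14875 = -14500$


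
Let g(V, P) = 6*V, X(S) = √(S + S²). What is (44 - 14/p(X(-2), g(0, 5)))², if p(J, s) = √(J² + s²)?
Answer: 2034 - 616*√2 ≈ 1162.8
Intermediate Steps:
(44 - 14/p(X(-2), g(0, 5)))² = (44 - 14/√((√(-2*(1 - 2)))² + (6*0)²))² = (44 - 14/√((√(-2*(-1)))² + 0²))² = (44 - 14/√((√2)² + 0))² = (44 - 14/√(2 + 0))² = (44 - 14*√2/2)² = (44 - 7*√2)²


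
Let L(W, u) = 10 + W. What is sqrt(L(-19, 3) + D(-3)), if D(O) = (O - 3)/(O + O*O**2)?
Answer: 2*I*sqrt(55)/5 ≈ 2.9665*I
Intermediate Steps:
D(O) = (-3 + O)/(O + O**3)
sqrt(L(-19, 3) + D(-3)) = sqrt((10 - 19) + (-3 - 3)/(-3 + (-3)**3)) = sqrt(-9 - 6/(-3 - 27)) = sqrt(-9 - 6/(-30)) = sqrt(-9 - 1/30*(-6)) = sqrt(-9 + 1/5) = sqrt(-44/5) = 2*I*sqrt(55)/5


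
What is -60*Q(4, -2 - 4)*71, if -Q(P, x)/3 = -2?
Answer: -25560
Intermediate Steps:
Q(P, x) = 6 (Q(P, x) = -3*(-2) = 6)
-60*Q(4, -2 - 4)*71 = -60*6*71 = -360*71 = -25560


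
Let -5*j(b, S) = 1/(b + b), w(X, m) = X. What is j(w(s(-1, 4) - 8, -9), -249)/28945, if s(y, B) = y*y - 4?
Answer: 1/3183950 ≈ 3.1408e-7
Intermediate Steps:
s(y, B) = -4 + y**2 (s(y, B) = y**2 - 4 = -4 + y**2)
j(b, S) = -1/(10*b) (j(b, S) = -1/(5*(b + b)) = -1/(2*b)/5 = -1/(10*b))
j(w(s(-1, 4) - 8, -9), -249)/28945 = -1/(10*((-4 + (-1)**2) - 8))/28945 = -1/(10*((-4 + 1) - 8))*(1/28945) = -1/(10*(-3 - 8))*(1/28945) = -1/10/(-11)*(1/28945) = -1/10*(-1/11)*(1/28945) = (1/110)*(1/28945) = 1/3183950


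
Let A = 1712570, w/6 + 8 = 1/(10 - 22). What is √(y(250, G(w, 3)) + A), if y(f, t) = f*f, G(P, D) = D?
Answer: 33*√1630 ≈ 1332.3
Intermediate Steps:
w = -97/2 (w = -48 + 6/(10 - 22) = -48 + 6/(-12) = -48 + 6*(-1/12) = -48 - ½ = -97/2 ≈ -48.500)
y(f, t) = f²
√(y(250, G(w, 3)) + A) = √(250² + 1712570) = √(62500 + 1712570) = √1775070 = 33*√1630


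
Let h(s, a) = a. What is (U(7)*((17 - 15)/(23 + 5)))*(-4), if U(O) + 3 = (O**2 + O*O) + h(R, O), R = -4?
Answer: -204/7 ≈ -29.143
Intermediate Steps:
U(O) = -3 + O + 2*O**2 (U(O) = -3 + ((O**2 + O*O) + O) = -3 + ((O**2 + O**2) + O) = -3 + (2*O**2 + O) = -3 + (O + 2*O**2) = -3 + O + 2*O**2)
(U(7)*((17 - 15)/(23 + 5)))*(-4) = ((-3 + 7 + 2*7**2)*((17 - 15)/(23 + 5)))*(-4) = ((-3 + 7 + 2*49)*(2/28))*(-4) = ((-3 + 7 + 98)*(2*(1/28)))*(-4) = (102*(1/14))*(-4) = (51/7)*(-4) = -204/7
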